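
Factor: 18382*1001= 18400382 = 2^1*7^2 * 11^1*13^2*101^1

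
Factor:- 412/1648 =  - 1/4= - 2^( - 2 )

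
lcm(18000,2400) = 36000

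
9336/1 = 9336 = 9336.00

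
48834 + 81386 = 130220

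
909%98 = 27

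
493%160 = 13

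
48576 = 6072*8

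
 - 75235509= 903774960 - 979010469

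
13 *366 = 4758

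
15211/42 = 362  +  1/6= 362.17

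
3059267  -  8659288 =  - 5600021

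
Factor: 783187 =181^1*4327^1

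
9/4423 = 9/4423 = 0.00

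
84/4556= 21/1139 = 0.02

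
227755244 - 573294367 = -345539123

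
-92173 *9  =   - 829557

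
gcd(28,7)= 7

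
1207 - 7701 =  - 6494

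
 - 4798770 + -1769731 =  - 6568501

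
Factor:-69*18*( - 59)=2^1*3^3*23^1*59^1 = 73278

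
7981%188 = 85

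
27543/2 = 27543/2 = 13771.50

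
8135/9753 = 8135/9753 = 0.83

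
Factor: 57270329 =281^1*203809^1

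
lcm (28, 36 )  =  252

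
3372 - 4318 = - 946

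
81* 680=55080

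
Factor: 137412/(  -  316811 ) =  - 2^2*3^2 * 83^( - 1)= - 36/83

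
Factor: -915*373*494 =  - 2^1 *3^1*5^1 * 13^1*19^1*61^1*373^1 = -168599730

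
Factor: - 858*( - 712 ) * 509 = 310946064 = 2^4*3^1*11^1*13^1*89^1*509^1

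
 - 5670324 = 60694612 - 66364936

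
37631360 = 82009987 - 44378627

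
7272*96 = 698112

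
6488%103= 102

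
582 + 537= 1119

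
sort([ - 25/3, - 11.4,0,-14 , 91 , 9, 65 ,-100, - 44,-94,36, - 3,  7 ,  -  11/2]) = [ - 100,-94,  -  44,-14, - 11.4,-25/3,-11/2 ,  -  3 , 0 , 7,9 , 36, 65,91]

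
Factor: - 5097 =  -3^1*1699^1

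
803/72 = 11  +  11/72 = 11.15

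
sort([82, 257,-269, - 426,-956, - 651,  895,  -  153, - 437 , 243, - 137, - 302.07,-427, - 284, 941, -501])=[ - 956, - 651, - 501, - 437,-427 , - 426 , - 302.07, -284, - 269, - 153 ,-137, 82, 243,  257, 895, 941]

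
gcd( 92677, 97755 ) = 1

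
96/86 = 48/43 = 1.12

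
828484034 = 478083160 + 350400874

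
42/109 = 42/109 = 0.39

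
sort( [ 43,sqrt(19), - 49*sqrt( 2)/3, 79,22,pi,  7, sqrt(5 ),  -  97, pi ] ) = [-97, - 49*sqrt( 2 ) /3, sqrt(5 ), pi,pi,sqrt( 19 ), 7,22,43,  79]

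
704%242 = 220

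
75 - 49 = 26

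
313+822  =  1135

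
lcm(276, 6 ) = 276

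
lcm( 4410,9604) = 432180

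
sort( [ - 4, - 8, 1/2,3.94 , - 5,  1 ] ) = [ - 8, - 5, - 4 , 1/2,  1, 3.94 ]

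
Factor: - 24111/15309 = - 893/567 = - 3^( - 4)*7^( - 1)*19^1*47^1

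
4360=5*872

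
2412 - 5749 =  - 3337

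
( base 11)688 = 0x336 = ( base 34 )o6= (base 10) 822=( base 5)11242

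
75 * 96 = 7200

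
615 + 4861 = 5476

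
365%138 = 89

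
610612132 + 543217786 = 1153829918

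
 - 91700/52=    - 1764 + 7/13 =- 1763.46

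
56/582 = 28/291 = 0.10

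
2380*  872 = 2075360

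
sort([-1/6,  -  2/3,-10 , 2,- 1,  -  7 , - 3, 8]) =[-10,- 7, - 3,-1 , - 2/3,-1/6,2 , 8 ]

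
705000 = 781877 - 76877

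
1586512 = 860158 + 726354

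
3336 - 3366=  - 30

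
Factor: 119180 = 2^2*5^1*59^1*101^1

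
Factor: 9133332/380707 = 2^2*3^1 *13^1 * 127^1*461^1 *380707^( - 1 )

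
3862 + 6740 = 10602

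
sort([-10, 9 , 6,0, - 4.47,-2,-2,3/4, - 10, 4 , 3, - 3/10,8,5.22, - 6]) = [-10,  -  10,-6,-4.47,- 2,  -  2,-3/10 , 0,3/4,3,4, 5.22,6,8,9 ] 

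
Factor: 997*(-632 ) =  - 2^3*79^1*997^1 =- 630104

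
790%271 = 248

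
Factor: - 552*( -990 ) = 2^4 *3^3*5^1*11^1*23^1 = 546480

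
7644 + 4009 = 11653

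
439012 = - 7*( - 62716)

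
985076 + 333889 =1318965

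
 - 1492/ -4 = 373/1 = 373.00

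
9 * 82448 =742032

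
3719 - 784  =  2935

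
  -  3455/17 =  - 204 + 13/17=- 203.24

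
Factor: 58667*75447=3^2 * 7^1*17^2*29^1*  83^1*101^1=4426249149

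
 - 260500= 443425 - 703925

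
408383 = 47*8689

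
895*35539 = 31807405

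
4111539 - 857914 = 3253625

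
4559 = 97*47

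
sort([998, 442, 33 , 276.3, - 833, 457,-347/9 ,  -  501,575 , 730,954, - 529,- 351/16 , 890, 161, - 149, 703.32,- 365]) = [ - 833, - 529,-501,-365, - 149, - 347/9, - 351/16,  33,161, 276.3, 442, 457,575,703.32,730, 890, 954, 998]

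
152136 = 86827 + 65309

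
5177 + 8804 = 13981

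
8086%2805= 2476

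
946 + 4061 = 5007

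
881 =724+157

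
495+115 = 610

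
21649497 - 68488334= - 46838837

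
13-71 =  - 58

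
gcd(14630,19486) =2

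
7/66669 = 7/66669 = 0.00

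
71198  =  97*734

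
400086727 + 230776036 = 630862763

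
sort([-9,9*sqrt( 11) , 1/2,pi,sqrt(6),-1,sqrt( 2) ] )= [ - 9, - 1,1/2, sqrt ( 2), sqrt (6),pi, 9*sqrt(11 ) ] 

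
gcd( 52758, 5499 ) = 9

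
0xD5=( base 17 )C9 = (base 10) 213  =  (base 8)325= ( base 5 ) 1323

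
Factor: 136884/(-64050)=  - 374/175=- 2^1*5^( - 2 )* 7^( - 1 ) * 11^1 * 17^1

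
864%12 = 0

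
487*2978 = 1450286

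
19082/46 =9541/23 = 414.83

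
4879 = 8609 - 3730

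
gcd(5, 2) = 1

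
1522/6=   253+2/3 = 253.67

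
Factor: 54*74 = 2^2*3^3*37^1 = 3996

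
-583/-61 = 9 + 34/61 = 9.56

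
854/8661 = 854/8661 = 0.10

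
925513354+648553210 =1574066564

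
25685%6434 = 6383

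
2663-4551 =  - 1888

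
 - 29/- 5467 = 29/5467 = 0.01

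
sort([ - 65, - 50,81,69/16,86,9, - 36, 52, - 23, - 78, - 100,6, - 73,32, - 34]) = [ - 100, - 78, - 73,  -  65, - 50, - 36 , - 34, - 23,69/16, 6,9,32 , 52,81,86] 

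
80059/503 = 159 + 82/503 =159.16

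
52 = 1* 52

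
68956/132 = 522 + 13/33 = 522.39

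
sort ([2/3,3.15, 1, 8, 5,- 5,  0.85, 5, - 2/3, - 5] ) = [ -5 , - 5, -2/3, 2/3,0.85, 1, 3.15, 5, 5,8]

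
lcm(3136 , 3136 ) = 3136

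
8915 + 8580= 17495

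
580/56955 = 116/11391 = 0.01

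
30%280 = 30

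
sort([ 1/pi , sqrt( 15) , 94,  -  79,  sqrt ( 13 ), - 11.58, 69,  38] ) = [ - 79, -11.58 , 1/pi,  sqrt(13 ),sqrt(15 ),38, 69,94]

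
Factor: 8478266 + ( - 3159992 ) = 5318274 = 2^1*3^1*13^1*41^1*1663^1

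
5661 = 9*629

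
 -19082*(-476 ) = 9083032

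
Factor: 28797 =3^1*29^1*331^1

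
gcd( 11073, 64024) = 1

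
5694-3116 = 2578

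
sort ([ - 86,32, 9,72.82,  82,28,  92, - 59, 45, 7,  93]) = [ - 86, -59, 7, 9,28,32,45,72.82 , 82, 92,93]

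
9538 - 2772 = 6766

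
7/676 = 7/676 = 0.01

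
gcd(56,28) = 28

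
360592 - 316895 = 43697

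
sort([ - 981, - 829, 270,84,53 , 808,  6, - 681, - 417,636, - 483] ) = [ - 981, - 829, -681, - 483, - 417,6,53, 84,270,636,808] 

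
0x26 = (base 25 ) 1D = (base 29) 19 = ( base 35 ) 13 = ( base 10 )38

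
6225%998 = 237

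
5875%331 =248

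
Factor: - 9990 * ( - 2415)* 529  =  12762574650 =2^1*3^4*  5^2*7^1*23^3*37^1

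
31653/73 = 433+44/73  =  433.60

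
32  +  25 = 57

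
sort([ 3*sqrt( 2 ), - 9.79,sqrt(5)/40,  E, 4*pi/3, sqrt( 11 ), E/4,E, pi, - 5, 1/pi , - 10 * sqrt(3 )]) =[  -  10 * sqrt( 3 ),-9.79, - 5,sqrt( 5)/40, 1/pi,E/4, E,  E,pi, sqrt(11) , 4*pi/3, 3*sqrt( 2)] 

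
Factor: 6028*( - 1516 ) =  - 9138448= -2^4*11^1*137^1* 379^1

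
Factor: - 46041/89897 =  - 3^1*103^1*149^1 * 89897^( - 1)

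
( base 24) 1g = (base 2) 101000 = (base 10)40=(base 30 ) 1A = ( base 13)31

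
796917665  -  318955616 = 477962049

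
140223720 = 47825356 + 92398364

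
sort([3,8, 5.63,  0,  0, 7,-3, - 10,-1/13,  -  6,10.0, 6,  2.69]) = [-10, - 6,  -  3,  -  1/13, 0, 0, 2.69 , 3, 5.63,  6, 7,  8,10.0 ]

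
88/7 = 88/7  =  12.57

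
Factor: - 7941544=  - 2^3* 13^1*19^1 * 4019^1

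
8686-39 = 8647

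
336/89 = 3 + 69/89 = 3.78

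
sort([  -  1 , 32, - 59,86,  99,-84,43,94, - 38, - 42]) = [ - 84 , - 59, - 42, - 38,  -  1,32, 43,86,  94,99]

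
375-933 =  - 558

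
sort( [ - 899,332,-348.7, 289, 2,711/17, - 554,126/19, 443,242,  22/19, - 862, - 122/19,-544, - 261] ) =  [ - 899, - 862, - 554,-544, - 348.7, - 261 ,-122/19,  22/19, 2, 126/19, 711/17, 242,289 , 332, 443 ] 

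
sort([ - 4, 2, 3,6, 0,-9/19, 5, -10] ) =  [ - 10, - 4, - 9/19,0, 2, 3,5, 6] 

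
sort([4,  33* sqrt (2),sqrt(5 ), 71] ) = [ sqrt(5 ),4, 33*sqrt( 2), 71]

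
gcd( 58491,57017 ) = 67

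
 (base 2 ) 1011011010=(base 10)730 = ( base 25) 145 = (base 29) P5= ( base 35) KU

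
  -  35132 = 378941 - 414073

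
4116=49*84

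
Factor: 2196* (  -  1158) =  - 2542968  =  - 2^3 * 3^3*61^1*193^1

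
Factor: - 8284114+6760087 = - 1524027 = - 3^1*508009^1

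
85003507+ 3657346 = 88660853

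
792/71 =11+11/71 = 11.15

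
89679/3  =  29893  =  29893.00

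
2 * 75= 150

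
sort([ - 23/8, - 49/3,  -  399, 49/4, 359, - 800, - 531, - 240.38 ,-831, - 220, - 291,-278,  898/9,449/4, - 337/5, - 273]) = [ - 831, - 800,-531, - 399, - 291,-278, - 273, - 240.38,-220,-337/5,-49/3, - 23/8,  49/4 , 898/9,449/4,359 ]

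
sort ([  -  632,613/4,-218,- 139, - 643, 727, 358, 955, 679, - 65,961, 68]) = [ - 643, -632, - 218,-139 , - 65, 68,  613/4 , 358, 679, 727 , 955, 961]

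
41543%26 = 21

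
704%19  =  1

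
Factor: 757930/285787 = 2^1*5^1*17^( - 1 )*16811^( - 1)*75793^1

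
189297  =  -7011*(-27) 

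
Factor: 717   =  3^1*239^1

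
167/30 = 5+17/30 = 5.57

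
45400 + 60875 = 106275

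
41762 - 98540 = - 56778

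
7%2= 1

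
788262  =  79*9978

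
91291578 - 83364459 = 7927119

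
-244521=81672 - 326193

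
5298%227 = 77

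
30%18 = 12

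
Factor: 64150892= 2^2*13^1 *67^1*18413^1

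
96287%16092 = 15827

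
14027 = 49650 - 35623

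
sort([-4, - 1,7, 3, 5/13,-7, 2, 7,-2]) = [ - 7,-4, - 2, - 1, 5/13,2,  3,7,7 ]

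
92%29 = 5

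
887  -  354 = 533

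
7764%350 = 64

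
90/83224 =45/41612 =0.00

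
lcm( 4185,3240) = 100440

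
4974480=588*8460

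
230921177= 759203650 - 528282473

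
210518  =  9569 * 22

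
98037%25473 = 21618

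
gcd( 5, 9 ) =1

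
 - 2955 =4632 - 7587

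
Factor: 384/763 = 2^7*3^1*7^( - 1)*109^( - 1)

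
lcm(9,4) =36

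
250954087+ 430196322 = 681150409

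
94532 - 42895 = 51637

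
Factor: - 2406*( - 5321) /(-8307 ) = -2^1*3^( - 1 )*13^( - 1)*  17^1*71^( - 1)*313^1*401^1=- 4267442/2769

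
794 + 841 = 1635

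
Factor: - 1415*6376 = -9022040 =- 2^3*5^1 * 283^1*797^1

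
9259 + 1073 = 10332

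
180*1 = 180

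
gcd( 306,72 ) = 18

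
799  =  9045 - 8246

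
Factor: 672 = 2^5*3^1*7^1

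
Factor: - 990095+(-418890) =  - 5^1 * 281797^1 = -1408985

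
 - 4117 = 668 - 4785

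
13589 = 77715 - 64126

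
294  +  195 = 489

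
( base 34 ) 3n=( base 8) 175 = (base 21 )5k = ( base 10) 125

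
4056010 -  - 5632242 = 9688252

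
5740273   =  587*9779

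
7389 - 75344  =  -67955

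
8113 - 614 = 7499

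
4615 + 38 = 4653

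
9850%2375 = 350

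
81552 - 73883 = 7669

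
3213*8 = 25704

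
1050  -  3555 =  - 2505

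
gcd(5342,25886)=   2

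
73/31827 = 73/31827 = 0.00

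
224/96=2 + 1/3 = 2.33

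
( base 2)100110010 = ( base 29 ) ag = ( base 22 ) DK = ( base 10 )306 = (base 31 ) 9R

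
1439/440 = 1439/440 = 3.27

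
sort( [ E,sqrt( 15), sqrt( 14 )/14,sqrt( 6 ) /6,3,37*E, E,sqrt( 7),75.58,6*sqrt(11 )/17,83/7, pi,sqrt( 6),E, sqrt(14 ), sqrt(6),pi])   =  [ sqrt( 14 )/14,sqrt( 6 )/6,6*sqrt ( 11 ) /17, sqrt( 6 ), sqrt(6), sqrt ( 7),E, E, E,3,pi,  pi,sqrt( 14 ),sqrt( 15), 83/7,75.58, 37 * E]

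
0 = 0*395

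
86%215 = 86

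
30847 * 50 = 1542350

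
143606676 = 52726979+90879697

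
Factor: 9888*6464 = 2^11*3^1*101^1*103^1 = 63916032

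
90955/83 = 90955/83 = 1095.84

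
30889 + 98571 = 129460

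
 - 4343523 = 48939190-53282713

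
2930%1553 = 1377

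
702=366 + 336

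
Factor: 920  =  2^3*5^1*23^1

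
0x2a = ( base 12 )36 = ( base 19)24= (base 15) 2C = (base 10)42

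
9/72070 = 9/72070 = 0.00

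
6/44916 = 1/7486= 0.00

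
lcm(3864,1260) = 57960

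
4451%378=293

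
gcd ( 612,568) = 4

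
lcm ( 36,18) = 36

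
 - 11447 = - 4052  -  7395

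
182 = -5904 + 6086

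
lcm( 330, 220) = 660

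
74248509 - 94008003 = -19759494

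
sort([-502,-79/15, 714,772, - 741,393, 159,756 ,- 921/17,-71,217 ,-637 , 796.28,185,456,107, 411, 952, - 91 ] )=[- 741, - 637,-502, - 91,- 71, - 921/17, - 79/15,107, 159, 185,217,393,411,456,714,  756,772,  796.28, 952]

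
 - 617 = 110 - 727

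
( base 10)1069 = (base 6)4541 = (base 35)uj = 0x42D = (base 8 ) 2055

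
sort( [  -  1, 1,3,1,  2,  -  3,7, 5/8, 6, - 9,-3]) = [-9, - 3,-3,-1, 5/8,1,1,2,3,6,7 ]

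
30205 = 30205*1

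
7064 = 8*883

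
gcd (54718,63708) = 2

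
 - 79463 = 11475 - 90938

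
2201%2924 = 2201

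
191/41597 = 191/41597  =  0.00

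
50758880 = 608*83485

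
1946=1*1946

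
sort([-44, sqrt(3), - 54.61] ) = [ - 54.61 ,-44, sqrt(3)]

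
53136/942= 8856/157 = 56.41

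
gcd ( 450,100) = 50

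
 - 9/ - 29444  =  9/29444=0.00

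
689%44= 29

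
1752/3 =584 = 584.00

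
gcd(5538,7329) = 3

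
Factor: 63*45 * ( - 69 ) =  - 195615 = -3^5 * 5^1*7^1 * 23^1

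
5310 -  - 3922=9232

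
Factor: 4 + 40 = 2^2*  11^1 = 44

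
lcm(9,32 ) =288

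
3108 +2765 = 5873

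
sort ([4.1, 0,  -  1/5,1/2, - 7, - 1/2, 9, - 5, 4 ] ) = [  -  7, - 5, - 1/2 , -1/5, 0,1/2, 4,  4.1, 9 ]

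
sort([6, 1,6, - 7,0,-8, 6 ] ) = [ - 8, - 7, 0, 1, 6, 6,6]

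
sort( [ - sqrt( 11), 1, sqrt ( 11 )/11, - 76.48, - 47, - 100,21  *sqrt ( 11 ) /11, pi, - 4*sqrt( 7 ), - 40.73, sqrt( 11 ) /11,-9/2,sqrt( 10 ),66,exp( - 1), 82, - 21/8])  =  [-100, - 76.48,- 47, - 40.73,-4*sqrt(7 ), - 9/2, - sqrt( 11 ),-21/8, sqrt( 11)/11,sqrt(11 ) /11, exp( - 1 ), 1,pi, sqrt (10 ), 21 * sqrt( 11 ) /11, 66, 82 ] 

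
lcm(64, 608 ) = 1216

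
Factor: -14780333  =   - 151^1*97883^1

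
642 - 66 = 576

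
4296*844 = 3625824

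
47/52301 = 47/52301= 0.00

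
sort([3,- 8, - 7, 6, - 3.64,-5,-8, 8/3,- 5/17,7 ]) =[ - 8, - 8, -7,-5,- 3.64,-5/17,8/3, 3, 6,  7]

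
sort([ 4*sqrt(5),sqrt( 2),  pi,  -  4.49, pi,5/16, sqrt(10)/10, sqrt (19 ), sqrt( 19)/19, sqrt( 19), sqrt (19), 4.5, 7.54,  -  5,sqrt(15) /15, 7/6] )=[-5,  -  4.49, sqrt( 19)/19,sqrt( 15)/15,5/16, sqrt( 10 )/10,7/6, sqrt(2), pi , pi,sqrt( 19 ),sqrt(19),  sqrt( 19 ),4.5, 7.54, 4 * sqrt( 5)]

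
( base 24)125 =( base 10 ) 629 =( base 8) 1165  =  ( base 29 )lk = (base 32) jl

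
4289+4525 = 8814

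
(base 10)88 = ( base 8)130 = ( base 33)2M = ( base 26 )3A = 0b1011000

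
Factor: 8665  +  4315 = 12980 = 2^2*5^1 * 11^1*59^1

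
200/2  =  100=100.00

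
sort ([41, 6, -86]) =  [  -  86, 6,41]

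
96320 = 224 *430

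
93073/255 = 93073/255 = 364.99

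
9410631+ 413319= 9823950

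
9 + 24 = 33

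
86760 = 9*9640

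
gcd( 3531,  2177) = 1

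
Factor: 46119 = 3^1*15373^1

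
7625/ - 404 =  - 19 + 51/404 = - 18.87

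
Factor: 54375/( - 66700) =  - 75/92=-  2^( - 2)*3^1*5^2*23^( - 1) 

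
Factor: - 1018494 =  - 2^1*3^4  *  6287^1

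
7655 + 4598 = 12253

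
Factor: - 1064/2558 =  - 532/1279 = - 2^2*7^1*19^1*1279^( - 1)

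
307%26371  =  307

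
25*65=1625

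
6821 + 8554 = 15375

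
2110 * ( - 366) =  - 772260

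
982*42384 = 41621088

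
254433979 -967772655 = - 713338676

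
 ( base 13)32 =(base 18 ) 25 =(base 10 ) 41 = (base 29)1C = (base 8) 51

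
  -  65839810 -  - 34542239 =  - 31297571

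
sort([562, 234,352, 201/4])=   [201/4, 234,  352,562 ] 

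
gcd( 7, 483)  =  7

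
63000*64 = 4032000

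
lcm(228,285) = 1140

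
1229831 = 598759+631072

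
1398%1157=241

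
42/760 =21/380 =0.06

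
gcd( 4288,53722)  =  2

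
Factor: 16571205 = 3^2 * 5^1*7^1*31^1*1697^1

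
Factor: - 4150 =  - 2^1*5^2*83^1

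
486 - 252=234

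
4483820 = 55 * 81524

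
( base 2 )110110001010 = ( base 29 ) 43F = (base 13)1768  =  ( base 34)2xw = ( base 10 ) 3466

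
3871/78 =3871/78=49.63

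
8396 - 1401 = 6995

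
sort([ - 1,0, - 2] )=[ - 2,-1 , 0 ] 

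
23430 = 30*781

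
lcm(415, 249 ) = 1245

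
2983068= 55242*54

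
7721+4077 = 11798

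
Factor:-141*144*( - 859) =2^4*3^3 *47^1 * 859^1=   17441136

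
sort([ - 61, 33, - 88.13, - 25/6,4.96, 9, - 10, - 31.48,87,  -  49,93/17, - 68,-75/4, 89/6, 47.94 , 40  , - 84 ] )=[ - 88.13, - 84,- 68,  -  61,  -  49, - 31.48, -75/4, - 10, - 25/6, 4.96,93/17,9,89/6 , 33, 40, 47.94,87] 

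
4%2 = 0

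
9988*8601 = 85906788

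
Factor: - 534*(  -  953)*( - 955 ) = -2^1*3^1*5^1* 89^1 * 191^1 *953^1 = -486001410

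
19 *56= 1064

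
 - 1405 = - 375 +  - 1030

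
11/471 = 11/471 = 0.02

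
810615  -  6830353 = - 6019738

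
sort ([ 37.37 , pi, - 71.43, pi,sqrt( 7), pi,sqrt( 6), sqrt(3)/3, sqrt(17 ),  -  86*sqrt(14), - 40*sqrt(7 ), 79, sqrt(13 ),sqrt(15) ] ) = [-86*sqrt (14 ), - 40*sqrt( 7), - 71.43,sqrt(3 )/3,sqrt(6), sqrt( 7 ),  pi,  pi,pi,sqrt(13), sqrt(15),sqrt( 17),37.37,79] 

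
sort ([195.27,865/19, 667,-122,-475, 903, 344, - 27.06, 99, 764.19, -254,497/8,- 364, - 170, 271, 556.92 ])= [ - 475, - 364, - 254, - 170,  -  122,-27.06,865/19, 497/8 , 99, 195.27, 271,344, 556.92 , 667, 764.19, 903]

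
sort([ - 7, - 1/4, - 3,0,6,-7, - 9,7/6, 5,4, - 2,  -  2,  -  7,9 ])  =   [ - 9, - 7,-7, - 7,-3, - 2, - 2, - 1/4, 0,7/6,4 , 5,6, 9] 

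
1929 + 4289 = 6218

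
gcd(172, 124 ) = 4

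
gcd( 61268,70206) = 2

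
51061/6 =8510 + 1/6=8510.17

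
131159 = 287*457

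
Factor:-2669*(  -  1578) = 2^1*3^1*17^1*157^1*263^1 =4211682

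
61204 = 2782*22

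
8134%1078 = 588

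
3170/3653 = 3170/3653=0.87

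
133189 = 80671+52518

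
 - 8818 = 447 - 9265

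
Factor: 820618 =2^1 *71^1*5779^1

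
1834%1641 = 193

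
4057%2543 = 1514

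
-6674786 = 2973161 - 9647947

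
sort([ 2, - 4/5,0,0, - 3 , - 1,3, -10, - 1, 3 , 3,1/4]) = [ - 10, - 3,  -  1 , - 1,- 4/5,0,0,1/4, 2,3 , 3, 3 ] 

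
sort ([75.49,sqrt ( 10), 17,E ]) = [E,  sqrt (10 ), 17, 75.49]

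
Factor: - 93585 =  - 3^1*5^1*17^1 * 367^1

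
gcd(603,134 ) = 67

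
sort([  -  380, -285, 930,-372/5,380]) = [  -  380, - 285, - 372/5,  380,930]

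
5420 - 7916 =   -  2496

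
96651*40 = 3866040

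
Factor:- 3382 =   -  2^1 * 19^1*89^1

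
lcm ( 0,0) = 0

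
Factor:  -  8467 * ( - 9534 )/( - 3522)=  - 7^1*227^1*587^( - 1 ) * 8467^1=- 13454063/587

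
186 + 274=460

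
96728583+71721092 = 168449675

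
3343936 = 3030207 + 313729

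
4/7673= 4/7673= 0.00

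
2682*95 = 254790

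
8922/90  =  1487/15 = 99.13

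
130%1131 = 130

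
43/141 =43/141 =0.30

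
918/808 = 459/404 = 1.14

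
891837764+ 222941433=1114779197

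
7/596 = 7/596=0.01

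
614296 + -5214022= - 4599726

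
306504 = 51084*6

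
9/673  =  9/673 = 0.01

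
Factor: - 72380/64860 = -3^(-1)*7^1 * 11^1*23^ (-1 ) = - 77/69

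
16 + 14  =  30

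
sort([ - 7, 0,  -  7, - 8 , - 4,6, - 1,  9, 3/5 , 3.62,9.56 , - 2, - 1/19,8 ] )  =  [ -8,-7, - 7, - 4,  -  2, - 1, - 1/19,  0,3/5,3.62,6,  8 , 9 , 9.56] 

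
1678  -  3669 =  - 1991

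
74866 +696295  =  771161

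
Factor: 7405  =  5^1*1481^1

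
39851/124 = 39851/124 = 321.38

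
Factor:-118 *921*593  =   - 2^1*3^1*59^1*307^1*593^1  =  - 64446054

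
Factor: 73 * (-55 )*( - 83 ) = 5^1*11^1 * 73^1*83^1 =333245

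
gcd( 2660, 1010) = 10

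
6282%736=394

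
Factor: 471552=2^9 * 3^1*307^1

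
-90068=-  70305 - 19763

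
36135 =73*495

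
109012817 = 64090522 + 44922295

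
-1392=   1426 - 2818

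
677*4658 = 3153466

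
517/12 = 43+1/12 = 43.08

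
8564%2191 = 1991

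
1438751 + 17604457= 19043208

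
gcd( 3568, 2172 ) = 4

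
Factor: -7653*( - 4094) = 2^1*3^1 * 23^1*89^1*2551^1 = 31331382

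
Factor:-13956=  - 2^2*3^1 * 1163^1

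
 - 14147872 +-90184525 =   -  104332397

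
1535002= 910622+624380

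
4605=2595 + 2010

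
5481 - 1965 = 3516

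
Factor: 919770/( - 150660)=-2^( - 1)*3^ ( - 4)*23^1*43^1 = - 989/162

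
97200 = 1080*90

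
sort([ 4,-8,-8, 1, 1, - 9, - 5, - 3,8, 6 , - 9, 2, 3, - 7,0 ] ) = [ - 9, - 9, - 8, - 8, - 7, - 5,  -  3 , 0,  1,1, 2,3,  4,  6,8]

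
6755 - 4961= 1794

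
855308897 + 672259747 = 1527568644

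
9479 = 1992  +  7487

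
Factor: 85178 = 2^1*42589^1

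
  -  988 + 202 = - 786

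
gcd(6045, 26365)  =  5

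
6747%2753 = 1241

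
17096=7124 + 9972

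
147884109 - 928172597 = -780288488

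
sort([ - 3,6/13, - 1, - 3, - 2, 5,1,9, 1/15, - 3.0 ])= [-3,- 3,  -  3.0, - 2, -1, 1/15, 6/13,1, 5,9]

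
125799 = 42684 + 83115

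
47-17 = 30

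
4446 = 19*234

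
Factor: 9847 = 43^1*229^1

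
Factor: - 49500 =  - 2^2*3^2*5^3 * 11^1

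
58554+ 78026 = 136580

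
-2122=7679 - 9801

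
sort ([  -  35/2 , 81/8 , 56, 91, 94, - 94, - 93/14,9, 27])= [  -  94, - 35/2, - 93/14,9,81/8, 27 , 56,91 , 94] 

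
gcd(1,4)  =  1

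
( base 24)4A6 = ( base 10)2550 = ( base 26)3K2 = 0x9F6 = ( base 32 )2fm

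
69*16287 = 1123803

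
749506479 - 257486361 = 492020118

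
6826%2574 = 1678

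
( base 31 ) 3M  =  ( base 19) 61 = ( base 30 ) 3P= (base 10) 115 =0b1110011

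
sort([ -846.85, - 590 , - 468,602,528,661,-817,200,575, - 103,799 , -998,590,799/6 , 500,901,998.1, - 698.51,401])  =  [ - 998, - 846.85, - 817, - 698.51  ,- 590,-468,-103,799/6, 200,401 , 500,528 , 575, 590,602,661,799,  901,  998.1]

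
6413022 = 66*97167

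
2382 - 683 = 1699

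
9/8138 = 9/8138  =  0.00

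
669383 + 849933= 1519316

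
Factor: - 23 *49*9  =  -10143 = - 3^2*7^2*23^1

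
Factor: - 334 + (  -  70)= - 2^2 *101^1 = - 404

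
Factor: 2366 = 2^1*7^1*13^2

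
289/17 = 17 = 17.00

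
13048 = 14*932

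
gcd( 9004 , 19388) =4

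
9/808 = 9/808 = 0.01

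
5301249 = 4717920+583329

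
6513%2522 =1469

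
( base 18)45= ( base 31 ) 2F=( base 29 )2J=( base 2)1001101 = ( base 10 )77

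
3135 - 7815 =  - 4680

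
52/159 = 52/159 = 0.33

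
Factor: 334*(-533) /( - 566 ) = 89011/283  =  13^1 *41^1 * 167^1* 283^( - 1)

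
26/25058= 13/12529 = 0.00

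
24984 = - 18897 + 43881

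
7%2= 1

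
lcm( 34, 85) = 170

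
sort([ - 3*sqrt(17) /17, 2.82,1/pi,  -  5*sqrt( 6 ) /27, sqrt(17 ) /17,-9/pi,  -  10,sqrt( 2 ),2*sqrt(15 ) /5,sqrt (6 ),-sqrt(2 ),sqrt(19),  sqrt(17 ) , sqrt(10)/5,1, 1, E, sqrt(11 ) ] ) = [- 10, - 9/pi, - sqrt(2), - 3*sqrt( 17)/17, - 5 * sqrt( 6)/27,sqrt(17 ) /17,1/pi,sqrt(10) /5 , 1,1, sqrt( 2 ) , 2*sqrt( 15 ) /5,sqrt(6 ),E, 2.82,sqrt(11),sqrt(17) , sqrt( 19) ]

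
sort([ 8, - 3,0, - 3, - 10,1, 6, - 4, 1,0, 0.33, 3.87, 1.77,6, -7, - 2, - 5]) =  [ - 10, - 7,-5,-4, - 3, -3, - 2, 0,0,0.33,1,1,1.77,3.87,6 , 6,8]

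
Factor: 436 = 2^2*109^1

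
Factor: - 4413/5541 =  - 1471^1*1847^(-1 )  =  - 1471/1847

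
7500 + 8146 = 15646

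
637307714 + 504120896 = 1141428610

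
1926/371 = 5  +  71/371 = 5.19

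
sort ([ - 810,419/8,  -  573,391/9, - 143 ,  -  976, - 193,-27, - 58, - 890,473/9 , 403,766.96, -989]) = [ -989,-976,-890 ,-810, - 573,-193, - 143, - 58, - 27,391/9,  419/8,473/9,403, 766.96 ]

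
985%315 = 40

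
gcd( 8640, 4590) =270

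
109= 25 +84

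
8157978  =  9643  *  846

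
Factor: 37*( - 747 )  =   - 27639= -  3^2*37^1*83^1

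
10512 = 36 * 292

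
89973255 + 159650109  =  249623364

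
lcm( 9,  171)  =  171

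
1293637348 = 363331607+930305741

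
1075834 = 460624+615210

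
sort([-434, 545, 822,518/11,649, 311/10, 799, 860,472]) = [ - 434,311/10, 518/11, 472, 545,649, 799,822, 860]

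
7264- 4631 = 2633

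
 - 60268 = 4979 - 65247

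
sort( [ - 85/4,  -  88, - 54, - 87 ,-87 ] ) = [ - 88,- 87,  -  87 , - 54, - 85/4]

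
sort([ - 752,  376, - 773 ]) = [ - 773, - 752, 376 ]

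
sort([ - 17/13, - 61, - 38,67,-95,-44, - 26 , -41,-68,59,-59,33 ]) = [ - 95, - 68, -61, - 59,-44,-41,-38, - 26, - 17/13, 33 , 59,67 ] 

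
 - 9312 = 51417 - 60729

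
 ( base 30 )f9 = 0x1cb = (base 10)459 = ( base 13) 294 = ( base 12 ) 323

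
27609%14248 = 13361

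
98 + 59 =157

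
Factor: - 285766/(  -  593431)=2^1 * 13^1*29^1*307^( - 1) * 379^1*1933^( - 1)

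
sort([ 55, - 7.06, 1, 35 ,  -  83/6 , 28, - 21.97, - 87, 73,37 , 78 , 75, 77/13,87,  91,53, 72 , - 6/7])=[-87, - 21.97, - 83/6, - 7.06 , - 6/7,1,77/13, 28,35,  37, 53,55,72, 73, 75 , 78,87,  91] 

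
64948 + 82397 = 147345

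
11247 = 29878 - 18631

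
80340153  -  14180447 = 66159706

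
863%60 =23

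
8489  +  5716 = 14205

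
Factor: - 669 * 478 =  - 2^1*3^1 *223^1*239^1 = -  319782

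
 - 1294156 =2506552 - 3800708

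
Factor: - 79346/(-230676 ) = 97/282 = 2^( - 1 ) *3^( - 1 ) * 47^(  -  1) * 97^1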